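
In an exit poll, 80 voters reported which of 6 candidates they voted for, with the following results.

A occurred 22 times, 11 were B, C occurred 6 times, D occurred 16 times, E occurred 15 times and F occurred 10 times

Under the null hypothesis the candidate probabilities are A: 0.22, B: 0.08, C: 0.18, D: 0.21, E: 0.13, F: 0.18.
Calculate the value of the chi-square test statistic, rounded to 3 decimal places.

Expected counts E_i = n·p_i: 80×0.22 = 17.6, 80×0.08 = 6.4, 80×0.18 = 14.4, 80×0.21 = 16.8, 80×0.13 = 10.4, 80×0.18 = 14.4.
A: (22 − 17.6)²/17.6 = 19.36/17.6 = 1.1000
B: (11 − 6.4)²/6.4 = 21.16/6.4 = 3.3063
C: (6 − 14.4)²/14.4 = 70.56/14.4 = 4.9000
D: (16 − 16.8)²/16.8 = 0.64/16.8 = 0.0381
E: (15 − 10.4)²/10.4 = 21.16/10.4 = 2.0346
F: (10 − 14.4)²/14.4 = 19.36/14.4 = 1.3444
Sum = 12.723

12.723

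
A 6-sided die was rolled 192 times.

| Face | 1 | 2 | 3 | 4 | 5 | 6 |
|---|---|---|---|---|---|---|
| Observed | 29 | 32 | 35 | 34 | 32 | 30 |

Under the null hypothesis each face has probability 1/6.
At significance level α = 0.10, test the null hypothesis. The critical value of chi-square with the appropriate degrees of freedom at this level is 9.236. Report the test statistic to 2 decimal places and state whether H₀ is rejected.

Under H₀ each category has probability 1/6, so each expected count is 192/6 = 32.
cat         O        E   (O−E)²/E
1          29       32      0.281
2          32       32      0.000
3          35       32      0.281
4          34       32      0.125
5          32       32      0.000
6          30       32      0.125
Sum = 0.81
df = 5. Since 0.81 < 9.236, we do not reject H₀.

0.81; do not reject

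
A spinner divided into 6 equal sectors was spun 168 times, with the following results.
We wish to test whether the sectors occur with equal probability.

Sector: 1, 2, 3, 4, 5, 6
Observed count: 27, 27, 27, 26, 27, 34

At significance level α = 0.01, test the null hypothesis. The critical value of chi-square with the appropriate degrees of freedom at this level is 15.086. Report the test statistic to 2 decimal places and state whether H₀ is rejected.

1.57; do not reject

Under H₀ each category has probability 1/6, so each expected count is 168/6 = 28.
cat         O        E   (O−E)²/E
1          27       28      0.036
2          27       28      0.036
3          27       28      0.036
4          26       28      0.143
5          27       28      0.036
6          34       28      1.286
Sum = 1.57
df = 5. Since 1.57 < 15.086, we do not reject H₀.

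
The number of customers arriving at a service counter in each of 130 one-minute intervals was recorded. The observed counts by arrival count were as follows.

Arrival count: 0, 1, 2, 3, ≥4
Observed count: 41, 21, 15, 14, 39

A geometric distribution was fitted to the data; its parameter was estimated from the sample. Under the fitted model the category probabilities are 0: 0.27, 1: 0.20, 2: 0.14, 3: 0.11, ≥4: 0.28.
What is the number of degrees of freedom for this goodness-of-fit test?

3

There are k = 5 categories and 1 parameter estimated from the data, so df = 5 − 1 − 1 = 3.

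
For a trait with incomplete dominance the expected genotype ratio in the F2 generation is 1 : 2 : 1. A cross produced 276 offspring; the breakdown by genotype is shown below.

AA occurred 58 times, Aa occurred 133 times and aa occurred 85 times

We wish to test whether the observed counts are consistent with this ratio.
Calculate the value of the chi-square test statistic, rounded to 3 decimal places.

5.645

Ratio total = 4. Expected counts: 276×1/4 = 69, 276×2/4 = 138, 276×1/4 = 69.
cat         O        E   (O−E)²/E
AA         58       69     1.7536
Aa        133      138     0.1812
aa         85       69     3.7101
Sum = 5.645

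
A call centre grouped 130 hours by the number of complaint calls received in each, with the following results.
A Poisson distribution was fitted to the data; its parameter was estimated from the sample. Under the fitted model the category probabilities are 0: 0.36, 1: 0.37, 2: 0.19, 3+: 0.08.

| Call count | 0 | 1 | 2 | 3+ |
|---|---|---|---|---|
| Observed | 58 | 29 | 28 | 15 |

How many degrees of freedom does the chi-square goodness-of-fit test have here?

There are k = 4 categories and 1 parameter estimated from the data, so df = 4 − 1 − 1 = 2.

2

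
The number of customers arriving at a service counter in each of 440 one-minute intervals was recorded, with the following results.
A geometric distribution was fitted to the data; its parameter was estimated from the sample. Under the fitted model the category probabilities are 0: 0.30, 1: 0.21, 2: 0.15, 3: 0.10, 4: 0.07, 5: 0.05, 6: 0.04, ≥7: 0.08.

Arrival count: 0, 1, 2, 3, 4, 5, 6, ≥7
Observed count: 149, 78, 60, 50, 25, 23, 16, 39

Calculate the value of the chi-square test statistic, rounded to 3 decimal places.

Expected counts E_i = n·p_i: 440×0.30 = 132, 440×0.21 = 92.4, 440×0.15 = 66, 440×0.10 = 44, 440×0.07 = 30.8, 440×0.05 = 22, 440×0.04 = 17.6, 440×0.08 = 35.2.
cat         O        E   (O−E)²/E
0         149      132     2.1894
1          78     92.4     2.2442
2          60       66     0.5455
3          50       44     0.8182
4          25     30.8     1.0922
5          23       22     0.0455
6          16     17.6     0.1455
≥7         39     35.2     0.4102
Sum = 7.491

7.491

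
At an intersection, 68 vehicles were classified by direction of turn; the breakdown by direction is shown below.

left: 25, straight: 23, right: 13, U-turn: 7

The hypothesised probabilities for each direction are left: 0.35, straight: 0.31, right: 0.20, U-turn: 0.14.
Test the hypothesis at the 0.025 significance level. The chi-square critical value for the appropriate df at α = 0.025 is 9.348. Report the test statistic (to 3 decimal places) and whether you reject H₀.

Expected counts E_i = n·p_i: 68×0.35 = 23.8, 68×0.31 = 21.08, 68×0.20 = 13.6, 68×0.14 = 9.52.
cat           O        E   (O−E)²/E
left         25     23.8     0.0605
straight     23    21.08     0.1749
right        13     13.6     0.0265
U-turn        7     9.52     0.6671
Sum = 0.929
df = 3. Since 0.929 < 9.348, we do not reject H₀.

0.929; do not reject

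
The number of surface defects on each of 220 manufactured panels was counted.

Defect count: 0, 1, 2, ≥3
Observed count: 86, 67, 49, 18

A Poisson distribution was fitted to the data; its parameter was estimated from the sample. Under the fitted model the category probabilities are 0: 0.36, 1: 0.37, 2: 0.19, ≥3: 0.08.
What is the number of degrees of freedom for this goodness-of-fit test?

There are k = 4 categories and 1 parameter estimated from the data, so df = 4 − 1 − 1 = 2.

2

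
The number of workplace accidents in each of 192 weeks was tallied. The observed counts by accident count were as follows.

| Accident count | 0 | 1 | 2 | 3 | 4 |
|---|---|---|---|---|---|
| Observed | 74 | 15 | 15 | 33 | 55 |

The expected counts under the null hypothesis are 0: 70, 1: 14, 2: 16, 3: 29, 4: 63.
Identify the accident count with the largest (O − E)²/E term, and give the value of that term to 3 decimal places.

4, 1.016

χ² = (74−70)²/70 + (15−14)²/14 + (15−16)²/16 + (33−29)²/29 + (55−63)²/63
   = 0.2286 + 0.0714 + 0.0625 + 0.5517 + 1.0159
The largest term is for 4: 1.016.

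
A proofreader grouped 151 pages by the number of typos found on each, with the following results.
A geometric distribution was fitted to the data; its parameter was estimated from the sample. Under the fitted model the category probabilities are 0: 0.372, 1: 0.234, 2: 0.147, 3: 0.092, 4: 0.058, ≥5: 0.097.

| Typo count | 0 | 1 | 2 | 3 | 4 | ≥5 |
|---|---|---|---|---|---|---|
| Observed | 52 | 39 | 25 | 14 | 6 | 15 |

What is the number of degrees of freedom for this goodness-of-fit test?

There are k = 6 categories and 1 parameter estimated from the data, so df = 6 − 1 − 1 = 4.

4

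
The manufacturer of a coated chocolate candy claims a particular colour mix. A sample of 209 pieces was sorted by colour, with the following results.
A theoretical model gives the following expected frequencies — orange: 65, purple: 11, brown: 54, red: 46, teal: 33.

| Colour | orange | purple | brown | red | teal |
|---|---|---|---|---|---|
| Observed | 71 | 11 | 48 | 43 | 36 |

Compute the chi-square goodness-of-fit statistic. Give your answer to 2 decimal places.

cat         O        E   (O−E)²/E
orange     71       65      0.554
purple     11       11      0.000
brown      48       54      0.667
red        43       46      0.196
teal       36       33      0.273
Sum = 1.69

1.69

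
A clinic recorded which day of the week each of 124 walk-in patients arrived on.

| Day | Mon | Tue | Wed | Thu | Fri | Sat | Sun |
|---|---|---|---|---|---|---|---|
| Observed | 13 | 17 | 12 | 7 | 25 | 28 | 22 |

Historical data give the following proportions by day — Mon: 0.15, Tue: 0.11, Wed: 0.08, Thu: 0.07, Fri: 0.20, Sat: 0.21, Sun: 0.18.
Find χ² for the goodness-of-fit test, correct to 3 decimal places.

3.429

Expected counts E_i = n·p_i: 124×0.15 = 18.6, 124×0.11 = 13.64, 124×0.08 = 9.92, 124×0.07 = 8.68, 124×0.20 = 24.8, 124×0.21 = 26.04, 124×0.18 = 22.32.
cat         O        E   (O−E)²/E
Mon        13     18.6     1.6860
Tue        17    13.64     0.8277
Wed        12     9.92     0.4361
Thu         7     8.68     0.3252
Fri        25     24.8     0.0016
Sat        28    26.04     0.1475
Sun        22    22.32     0.0046
Sum = 3.429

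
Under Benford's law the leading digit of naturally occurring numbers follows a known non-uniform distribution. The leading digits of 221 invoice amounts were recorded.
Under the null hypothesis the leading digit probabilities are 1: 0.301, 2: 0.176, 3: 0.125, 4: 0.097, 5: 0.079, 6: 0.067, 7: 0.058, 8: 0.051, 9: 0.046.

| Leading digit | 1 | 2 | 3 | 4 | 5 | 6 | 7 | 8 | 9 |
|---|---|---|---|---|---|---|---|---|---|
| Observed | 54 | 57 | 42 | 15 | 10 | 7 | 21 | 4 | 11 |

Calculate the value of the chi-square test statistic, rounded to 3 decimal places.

Expected counts E_i = n·p_i: 221×0.301 = 66.521, 221×0.176 = 38.896, 221×0.125 = 27.625, 221×0.097 = 21.437, 221×0.079 = 17.459, 221×0.067 = 14.807, 221×0.058 = 12.818, 221×0.051 = 11.271, 221×0.046 = 10.166.
1: (54 − 66.521)²/66.521 = 156.775441/66.521 = 2.3568
2: (57 − 38.896)²/38.896 = 327.754816/38.896 = 8.4264
3: (42 − 27.625)²/27.625 = 206.640625/27.625 = 7.4802
4: (15 − 21.437)²/21.437 = 41.434969/21.437 = 1.9329
5: (10 − 17.459)²/17.459 = 55.636681/17.459 = 3.1867
6: (7 − 14.807)²/14.807 = 60.949249/14.807 = 4.1162
7: (21 − 12.818)²/12.818 = 66.945124/12.818 = 5.2227
8: (4 − 11.271)²/11.271 = 52.867441/11.271 = 4.6906
9: (11 − 10.166)²/10.166 = 0.695556/10.166 = 0.0684
Sum = 37.481

37.481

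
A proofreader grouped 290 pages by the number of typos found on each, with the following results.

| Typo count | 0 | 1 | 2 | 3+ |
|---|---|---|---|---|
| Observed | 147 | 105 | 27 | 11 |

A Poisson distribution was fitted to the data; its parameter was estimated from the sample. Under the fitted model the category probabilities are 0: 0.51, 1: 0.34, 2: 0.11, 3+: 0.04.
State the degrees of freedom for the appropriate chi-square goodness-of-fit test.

2

There are k = 4 categories and 1 parameter estimated from the data, so df = 4 − 1 − 1 = 2.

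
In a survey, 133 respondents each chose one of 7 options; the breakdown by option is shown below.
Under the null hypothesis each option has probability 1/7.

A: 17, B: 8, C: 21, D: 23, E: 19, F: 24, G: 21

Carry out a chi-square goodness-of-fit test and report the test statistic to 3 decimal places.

Expected count for each of the 7 categories: 133/7 = 19.
χ² = (17−19)²/19 + (8−19)²/19 + (21−19)²/19 + (23−19)²/19 + (19−19)²/19 + (24−19)²/19 + (21−19)²/19
   = 0.2105 + 6.3684 + 0.2105 + 0.8421 + 0.0000 + 1.3158 + 0.2105
Sum = 9.158

9.158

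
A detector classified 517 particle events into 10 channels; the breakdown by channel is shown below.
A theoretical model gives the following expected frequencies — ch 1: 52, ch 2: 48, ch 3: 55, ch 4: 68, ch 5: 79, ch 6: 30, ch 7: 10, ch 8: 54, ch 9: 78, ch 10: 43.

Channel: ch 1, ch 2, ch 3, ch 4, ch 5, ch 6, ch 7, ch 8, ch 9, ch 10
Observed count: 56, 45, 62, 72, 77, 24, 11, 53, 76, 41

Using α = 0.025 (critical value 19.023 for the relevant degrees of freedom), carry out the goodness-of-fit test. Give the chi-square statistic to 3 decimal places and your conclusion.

3.135; do not reject

cat         O        E   (O−E)²/E
ch 1       56       52     0.3077
ch 2       45       48     0.1875
ch 3       62       55     0.8909
ch 4       72       68     0.2353
ch 5       77       79     0.0506
ch 6       24       30     1.2000
ch 7       11       10     0.1000
ch 8       53       54     0.0185
ch 9       76       78     0.0513
ch 10      41       43     0.0930
Sum = 3.135
df = 9. Since 3.135 < 19.023, we do not reject H₀.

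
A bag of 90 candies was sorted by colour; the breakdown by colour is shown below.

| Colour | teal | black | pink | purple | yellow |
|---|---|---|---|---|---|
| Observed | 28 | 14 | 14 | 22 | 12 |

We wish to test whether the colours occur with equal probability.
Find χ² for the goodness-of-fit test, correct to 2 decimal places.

10.22

Expected count for each of the 5 categories: 90/5 = 18.
cat         O        E   (O−E)²/E
teal       28       18      5.556
black      14       18      0.889
pink       14       18      0.889
purple     22       18      0.889
yellow     12       18      2.000
Sum = 10.22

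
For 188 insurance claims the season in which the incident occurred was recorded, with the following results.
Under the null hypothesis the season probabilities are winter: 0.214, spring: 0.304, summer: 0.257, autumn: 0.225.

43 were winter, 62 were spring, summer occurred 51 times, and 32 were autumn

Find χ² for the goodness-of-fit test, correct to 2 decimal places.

Expected counts E_i = n·p_i: 188×0.214 = 40.232, 188×0.304 = 57.152, 188×0.257 = 48.316, 188×0.225 = 42.3.
χ² = (43−40.232)²/40.232 + (62−57.152)²/57.152 + (51−48.316)²/48.316 + (32−42.3)²/42.3
   = 0.190 + 0.411 + 0.149 + 2.508
Sum = 3.26

3.26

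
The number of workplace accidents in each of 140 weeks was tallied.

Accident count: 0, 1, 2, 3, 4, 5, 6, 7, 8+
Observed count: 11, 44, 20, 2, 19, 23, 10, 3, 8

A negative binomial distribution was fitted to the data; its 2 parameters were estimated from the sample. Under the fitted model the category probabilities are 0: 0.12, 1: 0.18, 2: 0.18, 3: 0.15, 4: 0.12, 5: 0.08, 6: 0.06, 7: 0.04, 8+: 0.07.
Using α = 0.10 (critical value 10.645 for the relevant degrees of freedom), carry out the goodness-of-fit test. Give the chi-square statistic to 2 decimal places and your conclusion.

Expected counts E_i = n·p_i: 140×0.12 = 16.8, 140×0.18 = 25.2, 140×0.18 = 25.2, 140×0.15 = 21, 140×0.12 = 16.8, 140×0.08 = 11.2, 140×0.06 = 8.4, 140×0.04 = 5.6, 140×0.07 = 9.8.
0: (11 − 16.8)²/16.8 = 33.64/16.8 = 2.002
1: (44 − 25.2)²/25.2 = 353.44/25.2 = 14.025
2: (20 − 25.2)²/25.2 = 27.04/25.2 = 1.073
3: (2 − 21)²/21 = 361/21 = 17.190
4: (19 − 16.8)²/16.8 = 4.84/16.8 = 0.288
5: (23 − 11.2)²/11.2 = 139.24/11.2 = 12.432
6: (10 − 8.4)²/8.4 = 2.56/8.4 = 0.305
7: (3 − 5.6)²/5.6 = 6.76/5.6 = 1.207
8+: (8 − 9.8)²/9.8 = 3.24/9.8 = 0.331
Sum = 48.85
df = 6. Since 48.85 > 10.645, we reject H₀.

48.85; reject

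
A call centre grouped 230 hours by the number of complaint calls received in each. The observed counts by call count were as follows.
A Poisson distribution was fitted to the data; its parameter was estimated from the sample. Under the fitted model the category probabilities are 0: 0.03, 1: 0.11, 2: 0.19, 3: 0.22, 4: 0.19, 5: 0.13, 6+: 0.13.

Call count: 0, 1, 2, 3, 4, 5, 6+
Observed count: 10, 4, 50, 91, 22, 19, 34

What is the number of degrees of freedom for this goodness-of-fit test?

There are k = 7 categories and 1 parameter estimated from the data, so df = 7 − 1 − 1 = 5.

5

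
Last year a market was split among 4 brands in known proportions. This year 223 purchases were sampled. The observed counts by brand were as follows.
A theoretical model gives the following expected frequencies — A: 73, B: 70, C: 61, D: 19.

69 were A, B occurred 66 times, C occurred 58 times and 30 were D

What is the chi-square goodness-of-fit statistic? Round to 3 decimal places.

cat         O        E   (O−E)²/E
A          69       73     0.2192
B          66       70     0.2286
C          58       61     0.1475
D          30       19     6.3684
Sum = 6.964

6.964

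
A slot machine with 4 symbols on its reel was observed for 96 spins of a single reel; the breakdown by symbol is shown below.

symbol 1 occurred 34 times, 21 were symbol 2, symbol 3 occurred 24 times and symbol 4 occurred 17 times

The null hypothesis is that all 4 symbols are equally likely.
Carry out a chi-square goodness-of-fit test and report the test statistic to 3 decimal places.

Under H₀ each category has probability 1/4, so each expected count is 96/4 = 24.
cat           O        E   (O−E)²/E
symbol 1     34       24     4.1667
symbol 2     21       24     0.3750
symbol 3     24       24     0.0000
symbol 4     17       24     2.0417
Sum = 6.583

6.583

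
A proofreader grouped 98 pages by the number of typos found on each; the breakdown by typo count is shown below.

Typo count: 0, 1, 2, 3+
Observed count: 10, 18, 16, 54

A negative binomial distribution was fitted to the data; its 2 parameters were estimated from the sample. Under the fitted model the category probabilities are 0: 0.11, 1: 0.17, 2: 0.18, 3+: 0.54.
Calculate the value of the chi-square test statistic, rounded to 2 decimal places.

Expected counts E_i = n·p_i: 98×0.11 = 10.78, 98×0.17 = 16.66, 98×0.18 = 17.64, 98×0.54 = 52.92.
χ² = (10−10.78)²/10.78 + (18−16.66)²/16.66 + (16−17.64)²/17.64 + (54−52.92)²/52.92
   = 0.056 + 0.108 + 0.152 + 0.022
Sum = 0.34

0.34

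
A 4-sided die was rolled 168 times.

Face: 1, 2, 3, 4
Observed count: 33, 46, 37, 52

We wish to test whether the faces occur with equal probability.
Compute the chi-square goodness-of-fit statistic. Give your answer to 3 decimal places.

Under H₀ each category has probability 1/4, so each expected count is 168/4 = 42.
χ² = (33−42)²/42 + (46−42)²/42 + (37−42)²/42 + (52−42)²/42
   = 1.9286 + 0.3810 + 0.5952 + 2.3810
Sum = 5.286

5.286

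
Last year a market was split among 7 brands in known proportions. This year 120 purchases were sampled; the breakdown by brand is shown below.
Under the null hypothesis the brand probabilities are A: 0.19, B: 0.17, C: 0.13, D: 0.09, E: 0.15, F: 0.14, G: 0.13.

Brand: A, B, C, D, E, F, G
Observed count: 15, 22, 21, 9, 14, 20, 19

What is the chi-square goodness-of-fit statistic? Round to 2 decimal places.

Expected counts E_i = n·p_i: 120×0.19 = 22.8, 120×0.17 = 20.4, 120×0.13 = 15.6, 120×0.09 = 10.8, 120×0.15 = 18, 120×0.14 = 16.8, 120×0.13 = 15.6.
A: (15 − 22.8)²/22.8 = 60.84/22.8 = 2.668
B: (22 − 20.4)²/20.4 = 2.56/20.4 = 0.125
C: (21 − 15.6)²/15.6 = 29.16/15.6 = 1.869
D: (9 − 10.8)²/10.8 = 3.24/10.8 = 0.300
E: (14 − 18)²/18 = 16/18 = 0.889
F: (20 − 16.8)²/16.8 = 10.24/16.8 = 0.610
G: (19 − 15.6)²/15.6 = 11.56/15.6 = 0.741
Sum = 7.20

7.20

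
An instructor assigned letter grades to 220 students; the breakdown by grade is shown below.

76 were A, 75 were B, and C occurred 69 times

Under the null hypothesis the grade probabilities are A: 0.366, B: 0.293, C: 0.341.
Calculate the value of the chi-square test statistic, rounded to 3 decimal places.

2.460

Expected counts E_i = n·p_i: 220×0.366 = 80.52, 220×0.293 = 64.46, 220×0.341 = 75.02.
χ² = (76−80.52)²/80.52 + (75−64.46)²/64.46 + (69−75.02)²/75.02
   = 0.2537 + 1.7234 + 0.4831
Sum = 2.460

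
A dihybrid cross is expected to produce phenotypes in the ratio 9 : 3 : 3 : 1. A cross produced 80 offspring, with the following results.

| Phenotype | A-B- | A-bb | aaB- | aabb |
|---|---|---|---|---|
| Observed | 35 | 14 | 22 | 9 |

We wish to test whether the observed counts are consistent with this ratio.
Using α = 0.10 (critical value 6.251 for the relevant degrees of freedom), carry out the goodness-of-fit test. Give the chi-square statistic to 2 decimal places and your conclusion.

Ratio total = 16. Expected counts: 80×9/16 = 45, 80×3/16 = 15, 80×3/16 = 15, 80×1/16 = 5.
cat         O        E   (O−E)²/E
A-B-       35       45      2.222
A-bb       14       15      0.067
aaB-       22       15      3.267
aabb        9        5      3.200
Sum = 8.76
df = 3. Since 8.76 > 6.251, we reject H₀.

8.76; reject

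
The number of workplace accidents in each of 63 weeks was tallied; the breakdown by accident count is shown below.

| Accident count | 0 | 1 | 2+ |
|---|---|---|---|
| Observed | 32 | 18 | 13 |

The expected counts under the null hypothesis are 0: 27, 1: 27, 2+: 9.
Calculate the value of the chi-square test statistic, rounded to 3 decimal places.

χ² = (32−27)²/27 + (18−27)²/27 + (13−9)²/9
   = 0.9259 + 3.0000 + 1.7778
Sum = 5.704

5.704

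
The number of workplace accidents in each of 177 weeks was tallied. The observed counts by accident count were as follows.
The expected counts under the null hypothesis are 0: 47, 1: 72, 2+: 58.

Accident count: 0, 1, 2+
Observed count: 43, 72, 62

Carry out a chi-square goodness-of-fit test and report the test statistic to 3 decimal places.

0.616

0: (43 − 47)²/47 = 16/47 = 0.3404
1: (72 − 72)²/72 = 0/72 = 0.0000
2+: (62 − 58)²/58 = 16/58 = 0.2759
Sum = 0.616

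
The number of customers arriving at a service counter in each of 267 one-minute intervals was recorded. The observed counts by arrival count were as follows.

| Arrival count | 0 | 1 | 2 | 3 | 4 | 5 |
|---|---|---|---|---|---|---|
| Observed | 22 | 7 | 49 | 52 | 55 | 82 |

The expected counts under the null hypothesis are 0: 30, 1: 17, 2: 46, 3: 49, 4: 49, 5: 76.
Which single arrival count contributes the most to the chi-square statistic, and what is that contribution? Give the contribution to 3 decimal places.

χ² = (22−30)²/30 + (7−17)²/17 + (49−46)²/46 + (52−49)²/49 + (55−49)²/49 + (82−76)²/76
   = 2.1333 + 5.8824 + 0.1957 + 0.1837 + 0.7347 + 0.4737
The largest term is for 1: 5.882.

1, 5.882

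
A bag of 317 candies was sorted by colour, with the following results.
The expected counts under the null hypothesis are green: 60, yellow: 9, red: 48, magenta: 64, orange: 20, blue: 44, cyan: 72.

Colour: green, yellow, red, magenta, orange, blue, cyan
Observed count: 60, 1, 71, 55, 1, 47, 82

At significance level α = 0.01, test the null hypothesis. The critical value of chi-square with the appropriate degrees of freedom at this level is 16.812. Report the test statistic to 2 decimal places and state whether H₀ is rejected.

39.04; reject

cat          O        E   (O−E)²/E
green       60       60      0.000
yellow       1        9      7.111
red         71       48     11.021
magenta     55       64      1.266
orange       1       20     18.050
blue        47       44      0.205
cyan        82       72      1.389
Sum = 39.04
df = 6. Since 39.04 > 16.812, we reject H₀.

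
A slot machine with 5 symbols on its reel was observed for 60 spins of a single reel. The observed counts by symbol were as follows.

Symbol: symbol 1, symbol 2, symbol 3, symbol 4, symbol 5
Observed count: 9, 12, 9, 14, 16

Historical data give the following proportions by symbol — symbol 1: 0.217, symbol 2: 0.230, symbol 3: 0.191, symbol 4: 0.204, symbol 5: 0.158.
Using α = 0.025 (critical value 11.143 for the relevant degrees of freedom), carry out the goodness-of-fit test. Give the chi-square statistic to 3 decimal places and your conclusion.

6.741; do not reject

Expected counts E_i = n·p_i: 60×0.217 = 13.02, 60×0.230 = 13.8, 60×0.191 = 11.46, 60×0.204 = 12.24, 60×0.158 = 9.48.
cat           O        E   (O−E)²/E
symbol 1      9    13.02     1.2412
symbol 2     12     13.8     0.2348
symbol 3      9    11.46     0.5281
symbol 4     14    12.24     0.2531
symbol 5     16     9.48     4.4842
Sum = 6.741
df = 4. Since 6.741 < 11.143, we do not reject H₀.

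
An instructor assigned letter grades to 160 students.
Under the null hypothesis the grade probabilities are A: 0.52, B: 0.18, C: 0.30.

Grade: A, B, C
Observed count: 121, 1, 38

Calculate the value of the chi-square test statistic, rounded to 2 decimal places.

Expected counts E_i = n·p_i: 160×0.52 = 83.2, 160×0.18 = 28.8, 160×0.30 = 48.
χ² = (121−83.2)²/83.2 + (1−28.8)²/28.8 + (38−48)²/48
   = 17.174 + 26.835 + 2.083
Sum = 46.09

46.09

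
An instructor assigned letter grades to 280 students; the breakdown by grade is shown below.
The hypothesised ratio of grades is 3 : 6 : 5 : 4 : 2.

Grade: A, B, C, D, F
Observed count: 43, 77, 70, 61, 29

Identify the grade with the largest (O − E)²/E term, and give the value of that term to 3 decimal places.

Ratio total = 20. Expected counts: 280×3/20 = 42, 280×6/20 = 84, 280×5/20 = 70, 280×4/20 = 56, 280×2/20 = 28.
A: (43 − 42)²/42 = 1/42 = 0.0238
B: (77 − 84)²/84 = 49/84 = 0.5833
C: (70 − 70)²/70 = 0/70 = 0.0000
D: (61 − 56)²/56 = 25/56 = 0.4464
F: (29 − 28)²/28 = 1/28 = 0.0357
The largest term is for B: 0.583.

B, 0.583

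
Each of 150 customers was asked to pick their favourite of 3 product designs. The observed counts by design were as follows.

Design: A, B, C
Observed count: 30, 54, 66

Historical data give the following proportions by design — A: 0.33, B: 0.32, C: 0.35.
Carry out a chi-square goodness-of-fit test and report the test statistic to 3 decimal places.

11.903

Expected counts E_i = n·p_i: 150×0.33 = 49.5, 150×0.32 = 48, 150×0.35 = 52.5.
A: (30 − 49.5)²/49.5 = 380.25/49.5 = 7.6818
B: (54 − 48)²/48 = 36/48 = 0.7500
C: (66 − 52.5)²/52.5 = 182.25/52.5 = 3.4714
Sum = 11.903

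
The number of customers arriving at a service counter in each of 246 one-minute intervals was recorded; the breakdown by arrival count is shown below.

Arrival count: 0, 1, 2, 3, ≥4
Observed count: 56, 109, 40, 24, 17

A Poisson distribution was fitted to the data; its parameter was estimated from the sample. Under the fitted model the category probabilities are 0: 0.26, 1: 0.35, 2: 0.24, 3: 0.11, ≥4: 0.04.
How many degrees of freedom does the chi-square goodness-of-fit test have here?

There are k = 5 categories and 1 parameter estimated from the data, so df = 5 − 1 − 1 = 3.

3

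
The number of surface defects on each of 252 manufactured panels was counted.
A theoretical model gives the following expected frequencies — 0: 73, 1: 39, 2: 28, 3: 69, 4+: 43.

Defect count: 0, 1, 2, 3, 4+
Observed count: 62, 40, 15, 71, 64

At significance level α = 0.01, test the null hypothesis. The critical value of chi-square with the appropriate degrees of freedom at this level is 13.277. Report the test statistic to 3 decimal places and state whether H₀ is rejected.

χ² = (62−73)²/73 + (40−39)²/39 + (15−28)²/28 + (71−69)²/69 + (64−43)²/43
   = 1.6575 + 0.0256 + 6.0357 + 0.0580 + 10.2558
Sum = 18.033
df = 4. Since 18.033 > 13.277, we reject H₀.

18.033; reject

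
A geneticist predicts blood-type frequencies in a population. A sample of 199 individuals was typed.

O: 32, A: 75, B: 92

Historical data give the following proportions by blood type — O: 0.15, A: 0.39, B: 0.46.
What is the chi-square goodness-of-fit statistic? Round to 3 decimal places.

Expected counts E_i = n·p_i: 199×0.15 = 29.85, 199×0.39 = 77.61, 199×0.46 = 91.54.
χ² = (32−29.85)²/29.85 + (75−77.61)²/77.61 + (92−91.54)²/91.54
   = 0.1549 + 0.0878 + 0.0023
Sum = 0.245

0.245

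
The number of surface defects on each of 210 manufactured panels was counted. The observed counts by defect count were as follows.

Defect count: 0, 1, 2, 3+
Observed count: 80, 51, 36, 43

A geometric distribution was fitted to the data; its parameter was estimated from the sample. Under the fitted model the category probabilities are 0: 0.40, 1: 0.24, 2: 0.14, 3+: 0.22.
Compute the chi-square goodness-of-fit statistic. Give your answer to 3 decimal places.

1.901

Expected counts E_i = n·p_i: 210×0.40 = 84, 210×0.24 = 50.4, 210×0.14 = 29.4, 210×0.22 = 46.2.
0: (80 − 84)²/84 = 16/84 = 0.1905
1: (51 − 50.4)²/50.4 = 0.36/50.4 = 0.0071
2: (36 − 29.4)²/29.4 = 43.56/29.4 = 1.4816
3+: (43 − 46.2)²/46.2 = 10.24/46.2 = 0.2216
Sum = 1.901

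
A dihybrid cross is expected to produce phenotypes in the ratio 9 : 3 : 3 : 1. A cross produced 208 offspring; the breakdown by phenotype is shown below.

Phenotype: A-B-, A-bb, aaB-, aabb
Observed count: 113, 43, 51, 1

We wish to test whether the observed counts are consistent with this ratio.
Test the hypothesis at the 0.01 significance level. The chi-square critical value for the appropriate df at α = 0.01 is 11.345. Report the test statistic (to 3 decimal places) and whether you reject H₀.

15.316; reject

Ratio total = 16. Expected counts: 208×9/16 = 117, 208×3/16 = 39, 208×3/16 = 39, 208×1/16 = 13.
χ² = (113−117)²/117 + (43−39)²/39 + (51−39)²/39 + (1−13)²/13
   = 0.1368 + 0.4103 + 3.6923 + 11.0769
Sum = 15.316
df = 3. Since 15.316 > 11.345, we reject H₀.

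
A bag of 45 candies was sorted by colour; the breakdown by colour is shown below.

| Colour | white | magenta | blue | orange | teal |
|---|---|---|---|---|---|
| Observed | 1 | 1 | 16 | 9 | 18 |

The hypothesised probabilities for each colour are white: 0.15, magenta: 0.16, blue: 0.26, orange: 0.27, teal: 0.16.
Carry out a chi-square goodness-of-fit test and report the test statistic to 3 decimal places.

Expected counts E_i = n·p_i: 45×0.15 = 6.75, 45×0.16 = 7.2, 45×0.26 = 11.7, 45×0.27 = 12.15, 45×0.16 = 7.2.
cat          O        E   (O−E)²/E
white        1     6.75     4.8981
magenta      1      7.2     5.3389
blue        16     11.7     1.5803
orange       9    12.15     0.8167
teal        18      7.2    16.2000
Sum = 28.834

28.834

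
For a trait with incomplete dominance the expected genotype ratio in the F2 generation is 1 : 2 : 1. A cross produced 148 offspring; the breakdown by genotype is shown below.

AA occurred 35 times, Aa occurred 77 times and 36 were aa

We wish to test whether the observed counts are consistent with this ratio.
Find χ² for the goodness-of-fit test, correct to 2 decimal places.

0.26

Ratio total = 4. Expected counts: 148×1/4 = 37, 148×2/4 = 74, 148×1/4 = 37.
AA: (35 − 37)²/37 = 4/37 = 0.108
Aa: (77 − 74)²/74 = 9/74 = 0.122
aa: (36 − 37)²/37 = 1/37 = 0.027
Sum = 0.26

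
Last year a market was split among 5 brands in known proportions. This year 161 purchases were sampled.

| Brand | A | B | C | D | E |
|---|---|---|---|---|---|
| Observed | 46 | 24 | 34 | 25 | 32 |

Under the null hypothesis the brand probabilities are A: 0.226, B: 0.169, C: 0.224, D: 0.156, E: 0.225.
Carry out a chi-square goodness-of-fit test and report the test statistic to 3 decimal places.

Expected counts E_i = n·p_i: 161×0.226 = 36.386, 161×0.169 = 27.209, 161×0.224 = 36.064, 161×0.156 = 25.116, 161×0.225 = 36.225.
cat         O        E   (O−E)²/E
A          46   36.386     2.5402
B          24   27.209     0.3785
C          34   36.064     0.1181
D          25   25.116     0.0005
E          32   36.225     0.4928
Sum = 3.530

3.530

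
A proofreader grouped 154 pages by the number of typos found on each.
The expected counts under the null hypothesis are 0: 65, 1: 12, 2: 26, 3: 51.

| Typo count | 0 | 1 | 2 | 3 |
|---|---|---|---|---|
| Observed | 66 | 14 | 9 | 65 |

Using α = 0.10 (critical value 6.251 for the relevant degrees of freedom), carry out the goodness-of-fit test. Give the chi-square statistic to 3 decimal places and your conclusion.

15.307; reject

χ² = (66−65)²/65 + (14−12)²/12 + (9−26)²/26 + (65−51)²/51
   = 0.0154 + 0.3333 + 11.1154 + 3.8431
Sum = 15.307
df = 3. Since 15.307 > 6.251, we reject H₀.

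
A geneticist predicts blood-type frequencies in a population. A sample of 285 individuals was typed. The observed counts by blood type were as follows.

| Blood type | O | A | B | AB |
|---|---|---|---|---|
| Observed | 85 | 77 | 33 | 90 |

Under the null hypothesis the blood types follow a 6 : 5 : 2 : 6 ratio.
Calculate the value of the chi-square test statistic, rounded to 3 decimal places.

Ratio total = 19. Expected counts: 285×6/19 = 90, 285×5/19 = 75, 285×2/19 = 30, 285×6/19 = 90.
O: (85 − 90)²/90 = 25/90 = 0.2778
A: (77 − 75)²/75 = 4/75 = 0.0533
B: (33 − 30)²/30 = 9/30 = 0.3000
AB: (90 − 90)²/90 = 0/90 = 0.0000
Sum = 0.631

0.631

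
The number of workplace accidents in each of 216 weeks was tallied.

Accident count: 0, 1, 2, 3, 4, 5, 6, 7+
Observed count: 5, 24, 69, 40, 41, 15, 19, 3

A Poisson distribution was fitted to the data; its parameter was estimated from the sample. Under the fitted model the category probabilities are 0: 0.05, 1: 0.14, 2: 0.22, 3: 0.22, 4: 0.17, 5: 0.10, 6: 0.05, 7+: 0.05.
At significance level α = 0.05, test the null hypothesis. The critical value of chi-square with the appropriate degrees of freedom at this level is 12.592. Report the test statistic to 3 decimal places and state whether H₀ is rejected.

29.677; reject

Expected counts E_i = n·p_i: 216×0.05 = 10.8, 216×0.14 = 30.24, 216×0.22 = 47.52, 216×0.22 = 47.52, 216×0.17 = 36.72, 216×0.10 = 21.6, 216×0.05 = 10.8, 216×0.05 = 10.8.
χ² = (5−10.8)²/10.8 + (24−30.24)²/30.24 + (69−47.52)²/47.52 + (40−47.52)²/47.52 + (41−36.72)²/36.72 + (15−21.6)²/21.6 + (19−10.8)²/10.8 + (3−10.8)²/10.8
   = 3.1148 + 1.2876 + 9.7094 + 1.1900 + 0.4989 + 2.0167 + 6.2259 + 5.6333
Sum = 29.677
df = 6. Since 29.677 > 12.592, we reject H₀.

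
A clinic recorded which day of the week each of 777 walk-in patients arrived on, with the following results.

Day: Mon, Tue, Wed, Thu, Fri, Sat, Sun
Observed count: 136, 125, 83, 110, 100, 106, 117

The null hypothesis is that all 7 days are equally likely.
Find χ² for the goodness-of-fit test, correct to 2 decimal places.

Under H₀ each category has probability 1/7, so each expected count is 777/7 = 111.
cat         O        E   (O−E)²/E
Mon       136      111      5.631
Tue       125      111      1.766
Wed        83      111      7.063
Thu       110      111      0.009
Fri       100      111      1.090
Sat       106      111      0.225
Sun       117      111      0.324
Sum = 16.11

16.11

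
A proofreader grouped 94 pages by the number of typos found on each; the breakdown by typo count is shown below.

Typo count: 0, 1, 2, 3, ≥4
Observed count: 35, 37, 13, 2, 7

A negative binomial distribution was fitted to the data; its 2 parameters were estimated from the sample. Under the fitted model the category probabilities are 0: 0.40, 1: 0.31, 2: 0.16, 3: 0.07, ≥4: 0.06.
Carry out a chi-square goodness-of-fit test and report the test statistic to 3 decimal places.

6.092

Expected counts E_i = n·p_i: 94×0.40 = 37.6, 94×0.31 = 29.14, 94×0.16 = 15.04, 94×0.07 = 6.58, 94×0.06 = 5.64.
χ² = (35−37.6)²/37.6 + (37−29.14)²/29.14 + (13−15.04)²/15.04 + (2−6.58)²/6.58 + (7−5.64)²/5.64
   = 0.1798 + 2.1201 + 0.2767 + 3.1879 + 0.3279
Sum = 6.092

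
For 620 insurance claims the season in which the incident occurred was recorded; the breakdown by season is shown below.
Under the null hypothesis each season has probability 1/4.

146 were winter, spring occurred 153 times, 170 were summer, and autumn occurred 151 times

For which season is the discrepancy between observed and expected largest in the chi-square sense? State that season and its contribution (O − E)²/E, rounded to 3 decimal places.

summer, 1.452

Under H₀ each category has probability 1/4, so each expected count is 620/4 = 155.
winter: (146 − 155)²/155 = 81/155 = 0.5226
spring: (153 − 155)²/155 = 4/155 = 0.0258
summer: (170 − 155)²/155 = 225/155 = 1.4516
autumn: (151 − 155)²/155 = 16/155 = 0.1032
The largest term is for summer: 1.452.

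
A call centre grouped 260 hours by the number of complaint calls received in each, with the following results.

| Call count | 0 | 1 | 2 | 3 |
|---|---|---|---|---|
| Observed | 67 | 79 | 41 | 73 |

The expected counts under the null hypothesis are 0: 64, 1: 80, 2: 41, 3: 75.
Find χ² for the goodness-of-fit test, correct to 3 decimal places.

0: (67 − 64)²/64 = 9/64 = 0.1406
1: (79 − 80)²/80 = 1/80 = 0.0125
2: (41 − 41)²/41 = 0/41 = 0.0000
3: (73 − 75)²/75 = 4/75 = 0.0533
Sum = 0.206

0.206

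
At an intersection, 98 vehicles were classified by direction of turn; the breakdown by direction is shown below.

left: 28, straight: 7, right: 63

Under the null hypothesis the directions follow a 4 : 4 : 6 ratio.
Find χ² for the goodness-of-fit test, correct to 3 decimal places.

26.250

Ratio total = 14. Expected counts: 98×4/14 = 28, 98×4/14 = 28, 98×6/14 = 42.
left: (28 − 28)²/28 = 0/28 = 0.0000
straight: (7 − 28)²/28 = 441/28 = 15.7500
right: (63 − 42)²/42 = 441/42 = 10.5000
Sum = 26.250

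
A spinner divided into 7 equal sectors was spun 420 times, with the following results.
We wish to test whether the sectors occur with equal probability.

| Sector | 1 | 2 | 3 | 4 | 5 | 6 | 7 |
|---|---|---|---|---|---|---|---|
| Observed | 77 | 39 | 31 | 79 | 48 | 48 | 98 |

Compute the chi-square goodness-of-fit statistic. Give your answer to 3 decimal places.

61.067

Expected count for each of the 7 categories: 420/7 = 60.
χ² = (77−60)²/60 + (39−60)²/60 + (31−60)²/60 + (79−60)²/60 + (48−60)²/60 + (48−60)²/60 + (98−60)²/60
   = 4.8167 + 7.3500 + 14.0167 + 6.0167 + 2.4000 + 2.4000 + 24.0667
Sum = 61.067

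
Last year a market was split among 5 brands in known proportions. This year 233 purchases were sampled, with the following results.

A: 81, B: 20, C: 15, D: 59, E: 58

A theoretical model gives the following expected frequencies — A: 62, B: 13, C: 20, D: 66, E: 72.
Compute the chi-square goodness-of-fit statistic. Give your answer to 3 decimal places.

χ² = (81−62)²/62 + (20−13)²/13 + (15−20)²/20 + (59−66)²/66 + (58−72)²/72
   = 5.8226 + 3.7692 + 1.2500 + 0.7424 + 2.7222
Sum = 14.306

14.306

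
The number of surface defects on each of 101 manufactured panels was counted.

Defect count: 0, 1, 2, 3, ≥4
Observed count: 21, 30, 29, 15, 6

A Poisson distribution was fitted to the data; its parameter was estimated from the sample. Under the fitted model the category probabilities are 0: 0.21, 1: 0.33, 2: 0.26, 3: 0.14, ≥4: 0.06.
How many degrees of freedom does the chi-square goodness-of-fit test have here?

3

There are k = 5 categories and 1 parameter estimated from the data, so df = 5 − 1 − 1 = 3.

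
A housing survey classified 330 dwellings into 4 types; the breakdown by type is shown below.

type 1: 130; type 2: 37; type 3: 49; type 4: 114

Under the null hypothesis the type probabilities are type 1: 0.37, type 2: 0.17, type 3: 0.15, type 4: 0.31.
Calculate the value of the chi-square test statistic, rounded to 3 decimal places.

Expected counts E_i = n·p_i: 330×0.37 = 122.1, 330×0.17 = 56.1, 330×0.15 = 49.5, 330×0.31 = 102.3.
type 1: (130 − 122.1)²/122.1 = 62.41/122.1 = 0.5111
type 2: (37 − 56.1)²/56.1 = 364.81/56.1 = 6.5029
type 3: (49 − 49.5)²/49.5 = 0.25/49.5 = 0.0051
type 4: (114 − 102.3)²/102.3 = 136.89/102.3 = 1.3381
Sum = 8.357

8.357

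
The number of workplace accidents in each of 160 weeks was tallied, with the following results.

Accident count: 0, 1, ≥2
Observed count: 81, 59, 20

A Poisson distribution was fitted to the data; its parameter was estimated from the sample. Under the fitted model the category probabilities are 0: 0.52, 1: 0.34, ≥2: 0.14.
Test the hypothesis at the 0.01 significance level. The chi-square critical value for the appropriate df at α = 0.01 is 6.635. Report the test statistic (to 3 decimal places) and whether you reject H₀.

Expected counts E_i = n·p_i: 160×0.52 = 83.2, 160×0.34 = 54.4, 160×0.14 = 22.4.
cat         O        E   (O−E)²/E
0          81     83.2     0.0582
1          59     54.4     0.3890
≥2         20     22.4     0.2571
Sum = 0.704
df = 1. Since 0.704 < 6.635, we do not reject H₀.

0.704; do not reject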